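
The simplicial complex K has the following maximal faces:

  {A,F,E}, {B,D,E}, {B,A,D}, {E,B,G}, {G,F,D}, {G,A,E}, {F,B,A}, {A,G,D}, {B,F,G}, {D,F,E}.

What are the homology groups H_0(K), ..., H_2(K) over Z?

H_0 ≅ Z,  H_1 ≅ Z/2,  H_2 = 0.

We work with the vertex ordering A < B < D < E < F < G. The simplices of K, each written with vertices in increasing order, are:

  0-simplices (6): A, B, D, E, F, G
  1-simplices (15): AB, AD, AE, AF, AG, BD, BE, BF, BG, DE, DF, DG, EF, EG, FG
  2-simplices (10): ABD, ABF, ADG, AEF, AEG, BDE, BEG, BFG, DEF, DFG

so the chain groups are C_0 ≅ Z^6, C_1 ≅ Z^15, C_2 ≅ Z^10.

The boundary map ∂_1: C_1 → C_0 is given by ∂[p,q] = [q] − [p].
As a 6×15 matrix over Z this has rank 5, with invariant factors (1,1,1,1,1).

The boundary map ∂_2: C_2 → C_1 maps a triangle to the signed sum of its edges. For instance
  ∂BDE = DE − BE + BD,
  ∂DFG = FG − DG + DF.
The 15×10 boundary matrix has rank 10 and Smith normal form diag(1,1,1,1,1,1,1,1,1,2).

Reading off H_k = ker ∂_k / im ∂_{k+1}:

  H_0: rank C_0 − rank ∂_1 = 6 − 5 = 1, and the invariant factors of ∂_1 are all 1, so H_0 = Z.
  H_1: rank ker ∂_1 − rank ∂_2 = (15 − 5) − 10 = 0, and ∂_2 has invariant factor 2 > 1, so H_1 = Z/2.
  H_2: rank ker ∂_2 − rank ∂_3 = (10 − 10) − 0 = 0, and there is no ∂_3, so H_2 = 0.

As a check, the Euler characteristic is 6 − 15 + 10 = 1, which agrees with 1 − 0 + 0 = 1.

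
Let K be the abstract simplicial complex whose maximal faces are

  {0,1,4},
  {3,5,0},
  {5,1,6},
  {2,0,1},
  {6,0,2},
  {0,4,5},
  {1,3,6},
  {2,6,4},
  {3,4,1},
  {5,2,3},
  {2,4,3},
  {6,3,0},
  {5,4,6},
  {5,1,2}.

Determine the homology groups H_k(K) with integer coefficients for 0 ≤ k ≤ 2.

H_0 ≅ Z,  H_1 ≅ Z^2,  H_2 ≅ Z.

K has 7 vertices, 21 edges, 14 triangles.
rank ∂_0 = 0, rank ∂_1 = 6 ⇒ b_0 = 7 − 0 − 6 = 1; all invariant factors of ∂_1 are 1 so no torsion. So H_0 = Z.
rank ∂_1 = 6, rank ∂_2 = 13 ⇒ b_1 = 21 − 6 − 13 = 2; all invariant factors of ∂_2 are 1 so no torsion. So H_1 = Z^2.
rank ∂_2 = 13, rank ∂_3 = 0 ⇒ b_2 = 14 − 13 − 0 = 1. So H_2 = Z.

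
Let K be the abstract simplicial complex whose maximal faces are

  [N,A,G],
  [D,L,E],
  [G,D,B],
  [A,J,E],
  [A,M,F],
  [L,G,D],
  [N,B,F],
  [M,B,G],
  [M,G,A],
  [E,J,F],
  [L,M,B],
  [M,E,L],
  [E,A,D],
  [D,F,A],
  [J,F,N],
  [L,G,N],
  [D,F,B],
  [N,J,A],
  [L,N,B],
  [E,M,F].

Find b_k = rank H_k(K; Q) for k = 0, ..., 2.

b_0 = 1, b_1 = 1, b_2 = 0.

Fix the vertex order A < B < D < E < F < G < J < L < M < N and write every simplex with vertices in increasing order. Then dim K = 2 and the simplices of K are:

  0-simplices (10): A, B, D, E, F, G, J, L, M, N
  1-simplices (30): AD, AE, AF, AG, AJ, AM, AN, BD, BF, BG, BL, BM, BN, DE, DF, DG, DL, EF, EJ, EL, EM, FJ, FM, FN, GL, GM, GN, JN, LM, LN
  2-simplices (20): ADE, ADF, AEJ, AFM, AGM, AGN, AJN, BDF, BDG, BFN, BGM, BLM, BLN, DEL, DGL, EFJ, EFM, ELM, FJN, GLN

Hence C_0 ≅ Z^10, C_1 ≅ Z^30, C_2 ≅ Z^20.

Boundary ∂_1: C_1 → C_0 maps an edge to its endpoints' difference, ∂[p,q] = q − p.
The 10×30 boundary matrix has rank 9 and Smith normal form diag(1,1,1,1,1,1,1,1,1).

The boundary map ∂_2: C_2 → C_1 acts by ∂[p,q,r] = [q,r] − [p,r] + [p,q]. For instance
  ∂ELM = LM − EM + EL,
  ∂AGN = GN − AN + AG.
This gives a 30×20 integer matrix of rank 20; reducing to Smith normal form yields diagonal entries (1,1,1,1,1,1,1,1,1,1,1,1,1,1,1,1,1,1,1,2).

Computing H_k = (kernel of ∂_k) / (image of ∂_{k+1}):

  H_0: rank C_0 − rank ∂_1 = 10 − 9 = 1, and the invariant factors of ∂_1 are all 1, so H_0 ≅ Z.
  H_1: rank ker ∂_1 − rank ∂_2 = (30 − 9) − 20 = 1, and ∂_2 has invariant factor 2 > 1, so H_1 ≅ Z ⊕ Z/2.
  H_2: rank ker ∂_2 − rank ∂_3 = (20 − 20) − 0 = 0, and there is no ∂_3, so H_2 ≅ 0.

Hence the Betti numbers are b_0 = 1, b_1 = 1, b_2 = 0.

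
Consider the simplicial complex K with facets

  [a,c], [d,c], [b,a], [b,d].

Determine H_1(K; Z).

We work with the vertex ordering a < b < c < d. The simplices of K, each written with vertices in increasing order, are:

  0-simplices (4): a, b, c, d
  1-simplices (4): ab, ac, bd, cd

Hence C_0 ≅ Z^4, C_1 ≅ Z^4.

∂_1: C_1 → C_0 maps an edge to its endpoints' difference, ∂[p,q] = q − p. For instance
  ∂ac = c − a.
This gives a 4×4 integer matrix of rank 3; reducing to Smith normal form yields diagonal entries (1,1,1).

From H_k ≅ ker(∂_k) / im(∂_{k+1}) we obtain:

  H_1: rank ker ∂_1 − rank ∂_2 = (4 − 3) − 0 = 1, and there is no ∂_2, so H_1 ≅ Z.

H_1 = Z.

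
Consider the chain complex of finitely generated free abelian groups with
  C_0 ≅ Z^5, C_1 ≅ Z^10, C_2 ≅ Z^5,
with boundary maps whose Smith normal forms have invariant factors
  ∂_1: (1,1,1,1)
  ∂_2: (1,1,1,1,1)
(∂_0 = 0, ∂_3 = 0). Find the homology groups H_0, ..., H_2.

H_0 ≅ Z,  H_1 ≅ Z,  H_2 = 0.

H_0: b_0 = 5 − 0 − 4 = 1; torsion from ∂_1 factors > 1: none. So H_0 ≅ Z.
H_1: b_1 = 10 − 4 − 5 = 1; torsion from ∂_2 factors > 1: none. So H_1 ≅ Z.
H_2: b_2 = 5 − 5 − 0 = 0; torsion from ∂_3 factors > 1: none. So H_2 ≅ 0.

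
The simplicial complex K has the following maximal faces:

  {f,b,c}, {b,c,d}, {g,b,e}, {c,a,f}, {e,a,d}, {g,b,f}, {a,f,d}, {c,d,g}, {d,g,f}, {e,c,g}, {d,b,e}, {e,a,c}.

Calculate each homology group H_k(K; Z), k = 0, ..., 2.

Take the total order a < b < c < d < e < f < g on the vertex set. Then K (dimension 2) consists of the simplices:

  0-simplices (7): a, b, c, d, e, f, g
  1-simplices (18): ac, ad, ae, af, bc, bd, be, bf, bg, cd, ce, cf, cg, de, df, dg, eg, fg
  2-simplices (12): ace, acf, ade, adf, bcd, bcf, bde, beg, bfg, cdg, ceg, dfg

Hence C_0 ≅ Z^7, C_1 ≅ Z^18, C_2 ≅ Z^12.

Boundary ∂_1: C_1 → C_0 is given by ∂[p,q] = [q] − [p]. For instance
  ∂bf = f − b.
This gives a 7×18 integer matrix of rank 6; reducing to Smith normal form yields diagonal entries (1,1,1,1,1,1).

Boundary ∂_2: C_2 → C_1 sends each 2-simplex [p,q,r] to [q,r] − [p,r] + [p,q]. For instance
  ∂bde = de − be + bd,
  ∂beg = eg − bg + be.
This gives a 18×12 integer matrix of rank 12; reducing to Smith normal form yields diagonal entries (1,1,1,1,1,1,1,1,1,1,1,2).

Computing H_k = (kernel of ∂_k) / (image of ∂_{k+1}):

  H_0: rank C_0 − rank ∂_1 = 7 − 6 = 1, and the invariant factors of ∂_1 are all 1, so H_0 = Z.
  H_1: rank ker ∂_1 − rank ∂_2 = (18 − 6) − 12 = 0, and ∂_2 has invariant factor 2 > 1, so H_1 = Z/2.
  H_2: rank ker ∂_2 − rank ∂_3 = (12 − 12) − 0 = 0, and there is no ∂_3, so H_2 = 0.

H_0 ≅ Z,  H_1 ≅ Z/2,  H_2 = 0.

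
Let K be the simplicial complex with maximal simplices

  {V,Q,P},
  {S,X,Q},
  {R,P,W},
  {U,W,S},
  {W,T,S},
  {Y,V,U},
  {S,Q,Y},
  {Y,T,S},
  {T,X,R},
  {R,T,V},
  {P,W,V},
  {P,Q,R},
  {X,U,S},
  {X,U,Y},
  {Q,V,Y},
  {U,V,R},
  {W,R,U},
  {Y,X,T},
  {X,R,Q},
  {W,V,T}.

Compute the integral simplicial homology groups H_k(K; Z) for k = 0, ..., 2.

K has 10 vertices, 30 edges, 20 triangles.
rank ∂_0 = 0, rank ∂_1 = 9 ⇒ b_0 = 10 − 0 − 9 = 1; all invariant factors of ∂_1 are 1 so no torsion. So H_0 = Z.
rank ∂_1 = 9, rank ∂_2 = 20 ⇒ b_1 = 30 − 9 − 20 = 1; ∂_2 has invariant factor(s) [2] giving torsion. So H_1 = Z ⊕ Z/2.
rank ∂_2 = 20, rank ∂_3 = 0 ⇒ b_2 = 20 − 20 − 0 = 0. So H_2 = 0.

H_0 = Z,  H_1 = Z ⊕ Z/2,  H_2 = 0.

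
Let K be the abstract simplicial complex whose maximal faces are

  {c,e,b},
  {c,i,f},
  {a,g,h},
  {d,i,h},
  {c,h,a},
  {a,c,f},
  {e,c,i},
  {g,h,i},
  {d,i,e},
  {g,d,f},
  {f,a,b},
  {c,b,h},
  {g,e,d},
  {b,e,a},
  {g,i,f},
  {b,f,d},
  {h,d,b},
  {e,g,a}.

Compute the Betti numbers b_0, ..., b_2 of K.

We work with the vertex ordering a < b < c < d < e < f < g < h < i. The simplices of K, each written with vertices in increasing order, are:

  0-simplices (9): a, b, c, d, e, f, g, h, i
  1-simplices (27): ab, ac, ae, af, ag, ah, bc, bd, be, bf, bh, ce, cf, ch, ci, de, df, dg, dh, di, eg, ei, fg, fi, gh, gi, hi
  2-simplices (18): abe, abf, acf, ach, aeg, agh, bce, bch, bdf, bdh, cei, cfi, deg, dei, dfg, dhi, fgi, ghi

Hence C_0 ≅ Z^9, C_1 ≅ Z^27, C_2 ≅ Z^18.

∂_1: C_1 → C_0 sends each edge [p,q] (with p < q) to q − p. For instance
  ∂ei = i − e.
The 9×27 boundary matrix has rank 8 and Smith normal form diag(1,1,1,1,1,1,1,1).

The boundary map ∂_2: C_2 → C_1 maps a triangle to the signed sum of its edges. For instance
  ∂cfi = fi − ci + cf,
  ∂dhi = hi − di + dh.
The resulting 27×18 matrix has rank 18, and its Smith normal form has invariant factors (1,1,1,1,1,1,1,1,1,1,1,1,1,1,1,1,1,2).

From H_k ≅ ker(∂_k) / im(∂_{k+1}) we obtain:

  H_0: rank C_0 − rank ∂_1 = 9 − 8 = 1, and the invariant factors of ∂_1 are all 1, so H_0 = Z.
  H_1: rank ker ∂_1 − rank ∂_2 = (27 − 8) − 18 = 1, and ∂_2 has invariant factor 2 > 1, so H_1 = Z ⊕ Z/2.
  H_2: rank ker ∂_2 − rank ∂_3 = (18 − 18) − 0 = 0, and there is no ∂_3, so H_2 = 0.

As a check, the Euler characteristic is 9 − 27 + 18 = 0, which agrees with 1 − 1 + 0 = 0.

Hence the Betti numbers are b_0 = 1, b_1 = 1, b_2 = 0.

b_0 = 1, b_1 = 1, b_2 = 0.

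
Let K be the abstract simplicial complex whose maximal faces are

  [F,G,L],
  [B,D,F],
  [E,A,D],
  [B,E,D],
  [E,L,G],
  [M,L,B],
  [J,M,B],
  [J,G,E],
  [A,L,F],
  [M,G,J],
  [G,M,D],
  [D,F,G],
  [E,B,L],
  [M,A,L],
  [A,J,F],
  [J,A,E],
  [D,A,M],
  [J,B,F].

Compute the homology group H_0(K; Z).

Take the total order A < B < D < E < F < G < J < L < M on the vertex set. Then K (dimension 2) consists of the simplices:

  0-simplices (9): A, B, D, E, F, G, J, L, M
  1-simplices (27): AD, AE, AF, AJ, AL, AM, BD, BE, BF, BJ, BL, BM, DE, DF, DG, DM, EG, EJ, EL, FG, FJ, FL, GJ, GL, GM, JM, LM
  2-simplices (18): ADE, ADM, AEJ, AFJ, AFL, ALM, BDE, BDF, BEL, BFJ, BJM, BLM, DFG, DGM, EGJ, EGL, FGL, GJM

Hence C_0 ≅ Z^9, C_1 ≅ Z^27, C_2 ≅ Z^18.

The boundary map ∂_1: C_1 → C_0 is given by ∂[p,q] = [q] − [p].
The 9×27 boundary matrix has rank 8 and Smith normal form diag(1,1,1,1,1,1,1,1).

Boundary ∂_2: C_2 → C_1 sends each 2-simplex [p,q,r] to [q,r] − [p,r] + [p,q]. For instance
  ∂ADM = DM − AM + AD,
  ∂GJM = JM − GM + GJ.
As a 27×18 matrix over Z this has rank 17, with invariant factors (1,1,1,1,1,1,1,1,1,1,1,1,1,1,1,1,1).

Computing H_k = (kernel of ∂_k) / (image of ∂_{k+1}):

  H_0: rank C_0 − rank ∂_1 = 9 − 8 = 1, and the invariant factors of ∂_1 are all 1, so H_0 ≅ Z.

H_0 = Z.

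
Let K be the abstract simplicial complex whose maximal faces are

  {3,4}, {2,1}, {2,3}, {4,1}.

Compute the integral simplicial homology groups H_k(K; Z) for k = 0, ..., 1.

We work with the vertex ordering 1 < 2 < 3 < 4. The simplices of K, each written with vertices in increasing order, are:

  0-simplices (4): [1], [2], [3], [4]
  1-simplices (4): [1,2], [1,4], [2,3], [3,4]

Hence C_0 ≅ Z^4, C_1 ≅ Z^4.

Boundary ∂_1: C_1 → C_0 sends each edge [p,q] (with p < q) to q − p.
This gives a 4×4 integer matrix of rank 3; reducing to Smith normal form yields diagonal entries (1,1,1).

Now H_k = ker ∂_k / im ∂_{k+1}, so:

  H_0: rank C_0 − rank ∂_1 = 4 − 3 = 1, and the invariant factors of ∂_1 are all 1, so H_0 = Z.
  H_1: rank ker ∂_1 − rank ∂_2 = (4 − 3) − 0 = 1, and there is no ∂_2, so H_1 = Z.

(K is a triangulation of the circle S^1.)

H_0 ≅ Z,  H_1 ≅ Z.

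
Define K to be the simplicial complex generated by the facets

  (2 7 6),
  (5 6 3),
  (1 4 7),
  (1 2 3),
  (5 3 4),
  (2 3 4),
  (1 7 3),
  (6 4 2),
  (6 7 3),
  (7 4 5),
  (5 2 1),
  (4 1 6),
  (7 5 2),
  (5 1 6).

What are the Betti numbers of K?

Fix the vertex order 1 < 2 < 3 < 4 < 5 < 6 < 7 and write every simplex with vertices in increasing order. Then dim K = 2 and the simplices of K are:

  0-simplices (7): [1], [2], [3], [4], [5], [6], [7]
  1-simplices (21): [1,2], [1,3], [1,4], [1,5], [1,6], [1,7], [2,3], [2,4], [2,5], [2,6], [2,7], [3,4], [3,5], [3,6], [3,7], [4,5], [4,6], [4,7], [5,6], [5,7], [6,7]
  2-simplices (14): [1,2,3], [1,2,5], [1,3,7], [1,4,6], [1,4,7], [1,5,6], [2,3,4], [2,4,6], [2,5,7], [2,6,7], [3,4,5], [3,5,6], [3,6,7], [4,5,7]

giving chain groups C_0 ≅ Z^7, C_1 ≅ Z^21, C_2 ≅ Z^14.

∂_1: C_1 → C_0 sends each edge [p,q] (with p < q) to q − p. For instance
  ∂[1,3] = [3] − [1].
The 7×21 boundary matrix has rank 6 and Smith normal form diag(1,1,1,1,1,1).

Boundary ∂_2: C_2 → C_1 maps a triangle to the signed sum of its edges. For instance
  ∂[2,4,6] = [4,6] − [2,6] + [2,4],
  ∂[1,2,3] = [2,3] − [1,3] + [1,2].
This gives a 21×14 integer matrix of rank 13; reducing to Smith normal form yields diagonal entries (1,1,1,1,1,1,1,1,1,1,1,1,1).

From H_k ≅ ker(∂_k) / im(∂_{k+1}) we obtain:

  H_0: rank C_0 − rank ∂_1 = 7 − 6 = 1, and the invariant factors of ∂_1 are all 1, so H_0 ≅ Z.
  H_1: rank ker ∂_1 − rank ∂_2 = (21 − 6) − 13 = 2, and the invariant factors of ∂_2 are all 1, so H_1 ≅ Z^2.
  H_2: rank ker ∂_2 − rank ∂_3 = (14 − 13) − 0 = 1, and there is no ∂_3, so H_2 ≅ Z.

As a check, the Euler characteristic is 7 − 21 + 14 = 0, which agrees with 1 − 2 + 1 = 0.

Hence the Betti numbers are b_0 = 1, b_1 = 2, b_2 = 1.

b_0 = 1, b_1 = 2, b_2 = 1.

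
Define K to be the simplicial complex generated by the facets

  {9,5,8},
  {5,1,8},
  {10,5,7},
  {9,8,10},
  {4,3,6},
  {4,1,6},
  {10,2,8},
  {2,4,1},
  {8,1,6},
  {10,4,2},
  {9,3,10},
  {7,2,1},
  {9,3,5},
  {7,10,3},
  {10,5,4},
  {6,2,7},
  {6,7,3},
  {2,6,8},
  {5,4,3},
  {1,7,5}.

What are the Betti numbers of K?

Fix the vertex order 1 < 2 < 3 < 4 < 5 < 6 < 7 < 8 < 9 < 10 and write every simplex with vertices in increasing order. Then dim K = 2 and the simplices of K are:

  0-simplices (10): [1], [2], [3], [4], [5], [6], [7], [8], [9], [10]
  1-simplices (30): (30 of them)
  2-simplices (20): (20 of them)

giving chain groups C_0 ≅ Z^10, C_1 ≅ Z^30, C_2 ≅ Z^20.

∂_1: C_1 → C_0 maps an edge to its endpoints' difference, ∂[p,q] = q − p. For instance
  ∂[3,5] = [5] − [3].
The resulting 10×30 matrix has rank 9, and its Smith normal form has invariant factors (1,1,1,1,1,1,1,1,1).

The boundary map ∂_2: C_2 → C_1 acts by ∂[p,q,r] = [q,r] − [p,r] + [p,q]. For instance
  ∂[3,7,10] = [7,10] − [3,10] + [3,7],
  ∂[2,4,10] = [4,10] − [2,10] + [2,4].
The 30×20 boundary matrix has rank 20 and Smith normal form diag(1,1,1,1,1,1,1,1,1,1,1,1,1,1,1,1,1,1,1,2).

Reading off H_k = ker ∂_k / im ∂_{k+1}:

  H_0: rank C_0 − rank ∂_1 = 10 − 9 = 1, and the invariant factors of ∂_1 are all 1, so H_0 = Z.
  H_1: rank ker ∂_1 − rank ∂_2 = (30 − 9) − 20 = 1, and ∂_2 has invariant factor 2 > 1, so H_1 = Z ⊕ Z/2Z.
  H_2: rank ker ∂_2 − rank ∂_3 = (20 − 20) − 0 = 0, and there is no ∂_3, so H_2 = 0.

As a check, the Euler characteristic is 10 − 30 + 20 = 0, which agrees with 1 − 1 + 0 = 0.
(K is a triangulation of the Klein bottle.)

Hence the Betti numbers are b_0 = 1, b_1 = 1, b_2 = 0.

b_0 = 1, b_1 = 1, b_2 = 0.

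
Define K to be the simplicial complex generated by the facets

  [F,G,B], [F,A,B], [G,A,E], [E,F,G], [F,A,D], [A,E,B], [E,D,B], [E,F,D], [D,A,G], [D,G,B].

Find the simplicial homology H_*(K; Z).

H_0 = Z,  H_1 = Z/2,  H_2 = 0.

Take the total order A < B < D < E < F < G on the vertex set. Then K (dimension 2) consists of the simplices:

  0-simplices (6): A, B, D, E, F, G
  1-simplices (15): AB, AD, AE, AF, AG, BD, BE, BF, BG, DE, DF, DG, EF, EG, FG
  2-simplices (10): ABE, ABF, ADF, ADG, AEG, BDE, BDG, BFG, DEF, EFG

giving chain groups C_0 ≅ Z^6, C_1 ≅ Z^15, C_2 ≅ Z^10.

Boundary ∂_1: C_1 → C_0 is given by ∂[p,q] = [q] − [p].
The resulting 6×15 matrix has rank 5, and its Smith normal form has invariant factors (1,1,1,1,1).

Boundary ∂_2: C_2 → C_1 maps a triangle to the signed sum of its edges. For instance
  ∂ADF = DF − AF + AD,
  ∂ADG = DG − AG + AD.
As a 15×10 matrix over Z this has rank 10, with invariant factors (1,1,1,1,1,1,1,1,1,2).

Now H_k = ker ∂_k / im ∂_{k+1}, so:

  H_0: rank C_0 − rank ∂_1 = 6 − 5 = 1, and the invariant factors of ∂_1 are all 1, so H_0 ≅ Z.
  H_1: rank ker ∂_1 − rank ∂_2 = (15 − 5) − 10 = 0, and ∂_2 has invariant factor 2 > 1, so H_1 ≅ Z/2.
  H_2: rank ker ∂_2 − rank ∂_3 = (10 − 10) − 0 = 0, and there is no ∂_3, so H_2 ≅ 0.

(K is a triangulation of the real projective plane RP^2.)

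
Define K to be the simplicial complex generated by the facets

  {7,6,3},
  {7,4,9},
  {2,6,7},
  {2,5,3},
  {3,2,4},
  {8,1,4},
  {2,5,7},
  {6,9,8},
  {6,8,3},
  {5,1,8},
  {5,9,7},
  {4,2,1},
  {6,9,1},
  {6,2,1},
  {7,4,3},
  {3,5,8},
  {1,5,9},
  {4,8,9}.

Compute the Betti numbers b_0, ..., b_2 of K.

b_0 = 1, b_1 = 1, b_2 = 0.

We work with the vertex ordering 1 < 2 < 3 < 4 < 5 < 6 < 7 < 8 < 9. The simplices of K, each written with vertices in increasing order, are:

  0-simplices (9): [1], [2], [3], [4], [5], [6], [7], [8], [9]
  1-simplices (27): (27 of them)
  2-simplices (18): [1,2,4], [1,2,6], [1,4,8], [1,5,8], [1,5,9], [1,6,9], [2,3,4], [2,3,5], [2,5,7], [2,6,7], [3,4,7], [3,5,8], [3,6,7], [3,6,8], [4,7,9], [4,8,9], [5,7,9], [6,8,9]

Hence C_0 ≅ Z^9, C_1 ≅ Z^27, C_2 ≅ Z^18.

Boundary ∂_1: C_1 → C_0 maps an edge to its endpoints' difference, ∂[p,q] = q − p. For instance
  ∂[1,2] = [2] − [1].
As a 9×27 matrix over Z this has rank 8, with invariant factors (1,1,1,1,1,1,1,1).

∂_2: C_2 → C_1 acts by ∂[p,q,r] = [q,r] − [p,r] + [p,q]. For instance
  ∂[3,4,7] = [4,7] − [3,7] + [3,4],
  ∂[1,4,8] = [4,8] − [1,8] + [1,4].
As a 27×18 matrix over Z this has rank 18, with invariant factors (1,1,1,1,1,1,1,1,1,1,1,1,1,1,1,1,1,2).

Computing H_k = (kernel of ∂_k) / (image of ∂_{k+1}):

  H_0: rank C_0 − rank ∂_1 = 9 − 8 = 1, and the invariant factors of ∂_1 are all 1, so H_0 = Z.
  H_1: rank ker ∂_1 − rank ∂_2 = (27 − 8) − 18 = 1, and ∂_2 has invariant factor 2 > 1, so H_1 = Z ⊕ Z/2Z.
  H_2: rank ker ∂_2 − rank ∂_3 = (18 − 18) − 0 = 0, and there is no ∂_3, so H_2 = 0.

As a check, the Euler characteristic is 9 − 27 + 18 = 0, which agrees with 1 − 1 + 0 = 0.

Hence the Betti numbers are b_0 = 1, b_1 = 1, b_2 = 0.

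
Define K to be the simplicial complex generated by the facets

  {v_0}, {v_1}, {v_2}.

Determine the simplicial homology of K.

H_0 = Z^3.

Fix the vertex order v_0 < v_1 < v_2 and write every simplex with vertices in increasing order. Then dim K = 0 and the simplices of K are:

  0-simplices (3): [v_0], [v_1], [v_2]

giving chain groups C_0 ≅ Z^3.

Reading off H_k = ker ∂_k / im ∂_{k+1}:

  H_0: rank C_0 − rank ∂_1 = 3 − 0 = 3, and there is no ∂_1, so H_0 ≅ Z^3.

(K is a triangulation of a set of 3 points.)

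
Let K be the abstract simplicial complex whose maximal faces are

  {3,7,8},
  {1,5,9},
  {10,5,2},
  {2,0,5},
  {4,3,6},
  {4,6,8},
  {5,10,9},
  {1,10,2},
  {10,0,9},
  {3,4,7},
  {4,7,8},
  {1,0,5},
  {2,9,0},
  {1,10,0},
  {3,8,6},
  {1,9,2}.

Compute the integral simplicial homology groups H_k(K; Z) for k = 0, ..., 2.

H_0 ≅ Z^2,  H_1 ≅ Z/2Z,  H_2 ≅ Z.

We work with the vertex ordering 0 < 1 < 2 < 3 < 4 < 5 < 6 < 7 < 8 < 9 < 10. The simplices of K, each written with vertices in increasing order, are:

  0-simplices (11): [0], [1], [2], [3], [4], [5], [6], [7], [8], [9], [10]
  1-simplices (24): (24 of them)
  2-simplices (16): [0,1,5], [0,1,10], [0,2,5], [0,2,9], [0,9,10], [1,2,9], [1,2,10], [1,5,9], [2,5,10], [3,4,6], [3,4,7], [3,6,8], [3,7,8], [4,6,8], [4,7,8], [5,9,10]

so the chain groups are C_0 ≅ Z^11, C_1 ≅ Z^24, C_2 ≅ Z^16.

The boundary map ∂_1: C_1 → C_0 is given by ∂[p,q] = [q] − [p].
The resulting 11×24 matrix has rank 9, and its Smith normal form has invariant factors (1,1,1,1,1,1,1,1,1).

∂_2: C_2 → C_1 maps a triangle to the signed sum of its edges. For instance
  ∂[0,2,9] = [2,9] − [0,9] + [0,2],
  ∂[0,1,10] = [1,10] − [0,10] + [0,1].
As a 24×16 matrix over Z this has rank 15, with invariant factors (1,1,1,1,1,1,1,1,1,1,1,1,1,1,2).

From H_k ≅ ker(∂_k) / im(∂_{k+1}) we obtain:

  H_0: rank C_0 − rank ∂_1 = 11 − 9 = 2, and the invariant factors of ∂_1 are all 1, so H_0 = Z^2.
  H_1: rank ker ∂_1 − rank ∂_2 = (24 − 9) − 15 = 0, and ∂_2 has invariant factor 2 > 1, so H_1 = Z/2Z.
  H_2: rank ker ∂_2 − rank ∂_3 = (16 − 15) − 0 = 1, and there is no ∂_3, so H_2 = Z.

As a check, the Euler characteristic is 11 − 24 + 16 = 3, which agrees with 2 − 0 + 1 = 3.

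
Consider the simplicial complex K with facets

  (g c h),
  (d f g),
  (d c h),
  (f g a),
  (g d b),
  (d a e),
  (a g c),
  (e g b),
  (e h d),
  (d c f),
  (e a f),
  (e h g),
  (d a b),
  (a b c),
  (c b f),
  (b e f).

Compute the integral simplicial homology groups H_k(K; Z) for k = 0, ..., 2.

Fix the vertex order a < b < c < d < e < f < g < h and write every simplex with vertices in increasing order. Then dim K = 2 and the simplices of K are:

  0-simplices (8): a, b, c, d, e, f, g, h
  1-simplices (24): ab, ac, ad, ae, af, ag, bc, bd, be, bf, bg, cd, cf, cg, ch, de, df, dg, dh, ef, eg, eh, fg, gh
  2-simplices (16): abc, abd, acg, ade, aef, afg, bcf, bdg, bef, beg, cdf, cdh, cgh, deh, dfg, egh

Hence C_0 ≅ Z^8, C_1 ≅ Z^24, C_2 ≅ Z^16.

Boundary ∂_1: C_1 → C_0 is given by ∂[p,q] = [q] − [p]. For instance
  ∂bg = g − b.
The 8×24 boundary matrix has rank 7 and Smith normal form diag(1,1,1,1,1,1,1).

Boundary ∂_2: C_2 → C_1 maps a triangle to the signed sum of its edges. For instance
  ∂aef = ef − af + ae,
  ∂bef = ef − bf + be.
The 24×16 boundary matrix has rank 15 and Smith normal form diag(1,1,1,1,1,1,1,1,1,1,1,1,1,1,1).

Computing H_k = (kernel of ∂_k) / (image of ∂_{k+1}):

  H_0: rank C_0 − rank ∂_1 = 8 − 7 = 1, and the invariant factors of ∂_1 are all 1, so H_0 ≅ Z.
  H_1: rank ker ∂_1 − rank ∂_2 = (24 − 7) − 15 = 2, and the invariant factors of ∂_2 are all 1, so H_1 ≅ Z^2.
  H_2: rank ker ∂_2 − rank ∂_3 = (16 − 15) − 0 = 1, and there is no ∂_3, so H_2 ≅ Z.

As a check, the Euler characteristic is 8 − 24 + 16 = 0, which agrees with 1 − 2 + 1 = 0.

H_0 ≅ Z,  H_1 ≅ Z^2,  H_2 ≅ Z.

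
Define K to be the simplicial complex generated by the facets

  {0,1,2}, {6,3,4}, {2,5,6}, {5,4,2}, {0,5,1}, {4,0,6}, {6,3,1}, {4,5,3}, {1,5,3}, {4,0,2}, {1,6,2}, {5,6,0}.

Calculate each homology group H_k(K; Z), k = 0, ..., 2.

We work with the vertex ordering 0 < 1 < 2 < 3 < 4 < 5 < 6. The simplices of K, each written with vertices in increasing order, are:

  0-simplices (7): [0], [1], [2], [3], [4], [5], [6]
  1-simplices (18): [0,1], [0,2], [0,4], [0,5], [0,6], [1,2], [1,3], [1,5], [1,6], [2,4], [2,5], [2,6], [3,4], [3,5], [3,6], [4,5], [4,6], [5,6]
  2-simplices (12): [0,1,2], [0,1,5], [0,2,4], [0,4,6], [0,5,6], [1,2,6], [1,3,5], [1,3,6], [2,4,5], [2,5,6], [3,4,5], [3,4,6]

so the chain groups are C_0 ≅ Z^7, C_1 ≅ Z^18, C_2 ≅ Z^12.

∂_1: C_1 → C_0 maps an edge to its endpoints' difference, ∂[p,q] = q − p.
As a 7×18 matrix over Z this has rank 6, with invariant factors (1,1,1,1,1,1).

Boundary ∂_2: C_2 → C_1 acts by ∂[p,q,r] = [q,r] − [p,r] + [p,q]. For instance
  ∂[2,4,5] = [4,5] − [2,5] + [2,4],
  ∂[3,4,5] = [4,5] − [3,5] + [3,4].
This gives a 18×12 integer matrix of rank 12; reducing to Smith normal form yields diagonal entries (1,1,1,1,1,1,1,1,1,1,1,2).

From H_k ≅ ker(∂_k) / im(∂_{k+1}) we obtain:

  H_0: rank C_0 − rank ∂_1 = 7 − 6 = 1, and the invariant factors of ∂_1 are all 1, so H_0 = Z.
  H_1: rank ker ∂_1 − rank ∂_2 = (18 − 6) − 12 = 0, and ∂_2 has invariant factor 2 > 1, so H_1 = Z/2.
  H_2: rank ker ∂_2 − rank ∂_3 = (12 − 12) − 0 = 0, and there is no ∂_3, so H_2 = 0.

As a check, the Euler characteristic is 7 − 18 + 12 = 1, which agrees with 1 − 0 + 0 = 1.

H_0 = Z,  H_1 = Z/2,  H_2 = 0.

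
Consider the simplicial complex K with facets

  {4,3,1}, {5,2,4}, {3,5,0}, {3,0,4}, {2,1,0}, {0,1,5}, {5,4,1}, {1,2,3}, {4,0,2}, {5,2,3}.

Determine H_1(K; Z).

Take the total order 0 < 1 < 2 < 3 < 4 < 5 on the vertex set. Then K (dimension 2) consists of the simplices:

  0-simplices (6): [0], [1], [2], [3], [4], [5]
  1-simplices (15): [0,1], [0,2], [0,3], [0,4], [0,5], [1,2], [1,3], [1,4], [1,5], [2,3], [2,4], [2,5], [3,4], [3,5], [4,5]
  2-simplices (10): [0,1,2], [0,1,5], [0,2,4], [0,3,4], [0,3,5], [1,2,3], [1,3,4], [1,4,5], [2,3,5], [2,4,5]

Hence C_0 ≅ Z^6, C_1 ≅ Z^15, C_2 ≅ Z^10.

Boundary ∂_1: C_1 → C_0 maps an edge to its endpoints' difference, ∂[p,q] = q − p. For instance
  ∂[2,3] = [3] − [2].
As a 6×15 matrix over Z this has rank 5, with invariant factors (1,1,1,1,1).

∂_2: C_2 → C_1 maps a triangle to the signed sum of its edges. For instance
  ∂[0,1,2] = [1,2] − [0,2] + [0,1],
  ∂[0,3,4] = [3,4] − [0,4] + [0,3].
As a 15×10 matrix over Z this has rank 10, with invariant factors (1,1,1,1,1,1,1,1,1,2).

From H_k ≅ ker(∂_k) / im(∂_{k+1}) we obtain:

  H_1: rank ker ∂_1 − rank ∂_2 = (15 − 5) − 10 = 0, and ∂_2 has invariant factor 2 > 1, so H_1 ≅ Z_2.

H_1 ≅ Z_2.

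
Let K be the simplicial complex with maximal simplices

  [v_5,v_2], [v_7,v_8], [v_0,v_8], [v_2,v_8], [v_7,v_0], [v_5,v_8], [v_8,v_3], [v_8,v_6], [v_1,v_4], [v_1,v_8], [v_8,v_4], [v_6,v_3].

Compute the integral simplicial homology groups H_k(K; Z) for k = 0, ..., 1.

We work with the vertex ordering v_0 < v_1 < v_2 < v_3 < v_4 < v_5 < v_6 < v_7 < v_8. The simplices of K, each written with vertices in increasing order, are:

  0-simplices (9): [v_0], [v_1], [v_2], [v_3], [v_4], [v_5], [v_6], [v_7], [v_8]
  1-simplices (12): [v_0,v_7], [v_0,v_8], [v_1,v_4], [v_1,v_8], [v_2,v_5], [v_2,v_8], [v_3,v_6], [v_3,v_8], [v_4,v_8], [v_5,v_8], [v_6,v_8], [v_7,v_8]

giving chain groups C_0 ≅ Z^9, C_1 ≅ Z^12.

The boundary map ∂_1: C_1 → C_0 sends each edge [p,q] (with p < q) to q − p.
As a 9×12 matrix over Z this has rank 8, with invariant factors (1,1,1,1,1,1,1,1).

From H_k ≅ ker(∂_k) / im(∂_{k+1}) we obtain:

  H_0: rank C_0 − rank ∂_1 = 9 − 8 = 1, and the invariant factors of ∂_1 are all 1, so H_0 = Z.
  H_1: rank ker ∂_1 − rank ∂_2 = (12 − 8) − 0 = 4, and there is no ∂_2, so H_1 = Z^4.

As a check, the Euler characteristic is 9 − 12 = -3, which agrees with 1 − 4 = -3.
(K is a triangulation of a wedge of 4 circles.)

H_0 ≅ Z,  H_1 ≅ Z^4.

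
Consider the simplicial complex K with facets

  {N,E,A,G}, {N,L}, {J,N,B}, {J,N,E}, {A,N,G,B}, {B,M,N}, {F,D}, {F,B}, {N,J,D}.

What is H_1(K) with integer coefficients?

H_1 ≅ Z.

Take the total order A < B < D < E < F < G < J < L < M < N on the vertex set. Then K (dimension 3) consists of the simplices:

  0-simplices (10): A, B, D, E, F, G, J, L, M, N
  1-simplices (19): AB, AE, AG, AN, BF, BG, BJ, BM, BN, DF, DJ, DN, EG, EJ, EN, GN, JN, LN, MN
  2-simplices (11): ABG, ABN, AEG, AEN, AGN, BGN, BJN, BMN, DJN, EGN, EJN
  3-simplices (2): ABGN, AEGN

giving chain groups C_0 ≅ Z^10, C_1 ≅ Z^19, C_2 ≅ Z^11, C_3 ≅ Z^2.

The boundary map ∂_1: C_1 → C_0 maps an edge to its endpoints' difference, ∂[p,q] = q − p. For instance
  ∂BG = G − B.
As a 10×19 matrix over Z this has rank 9, with invariant factors (1,1,1,1,1,1,1,1,1).

The boundary map ∂_2: C_2 → C_1 maps a triangle to the signed sum of its edges. For instance
  ∂EGN = GN − EN + EG,
  ∂BGN = GN − BN + BG.
The 19×11 boundary matrix has rank 9 and Smith normal form diag(1,1,1,1,1,1,1,1,1).

∂_3: C_3 → C_2 sends each 3-simplex σ to the alternating sum Σ_i (−1)^i (σ with its i-th vertex removed). For instance
  ∂ABGN = BGN − AGN + ABN − ABG,
  ∂AEGN = EGN − AGN + AEN − AEG.
This gives a 11×2 integer matrix of rank 2; reducing to Smith normal form yields diagonal entries (1,1).

Computing H_k = (kernel of ∂_k) / (image of ∂_{k+1}):

  H_1: rank ker ∂_1 − rank ∂_2 = (19 − 9) − 9 = 1, and the invariant factors of ∂_2 are all 1, so H_1 = Z.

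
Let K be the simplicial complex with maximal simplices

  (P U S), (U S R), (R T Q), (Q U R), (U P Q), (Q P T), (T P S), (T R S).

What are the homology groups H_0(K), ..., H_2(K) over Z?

Order the vertices as P < Q < R < S < T < U. Listing each simplex with vertices in this order, K has dimension 2 with simplices:

  0-simplices (6): P, Q, R, S, T, U
  1-simplices (12): PQ, PS, PT, PU, QR, QT, QU, RS, RT, RU, ST, SU
  2-simplices (8): PQT, PQU, PST, PSU, QRT, QRU, RST, RSU

giving chain groups C_0 ≅ Z^6, C_1 ≅ Z^12, C_2 ≅ Z^8.

The boundary map ∂_1: C_1 → C_0 is given by ∂[p,q] = [q] − [p].
This gives a 6×12 integer matrix of rank 5; reducing to Smith normal form yields diagonal entries (1,1,1,1,1).

The boundary map ∂_2: C_2 → C_1 acts by ∂[p,q,r] = [q,r] − [p,r] + [p,q]. For instance
  ∂PST = ST − PT + PS,
  ∂PSU = SU − PU + PS.
As a 12×8 matrix over Z this has rank 7, with invariant factors (1,1,1,1,1,1,1).

From H_k ≅ ker(∂_k) / im(∂_{k+1}) we obtain:

  H_0: rank C_0 − rank ∂_1 = 6 − 5 = 1, and the invariant factors of ∂_1 are all 1, so H_0 = Z.
  H_1: rank ker ∂_1 − rank ∂_2 = (12 − 5) − 7 = 0, and the invariant factors of ∂_2 are all 1, so H_1 = 0.
  H_2: rank ker ∂_2 − rank ∂_3 = (8 − 7) − 0 = 1, and there is no ∂_3, so H_2 = Z.

As a check, the Euler characteristic is 6 − 12 + 8 = 2, which agrees with 1 − 0 + 1 = 2.
(K is a triangulation of the 2-sphere S^2.)

H_0 ≅ Z,  H_1 = 0,  H_2 ≅ Z.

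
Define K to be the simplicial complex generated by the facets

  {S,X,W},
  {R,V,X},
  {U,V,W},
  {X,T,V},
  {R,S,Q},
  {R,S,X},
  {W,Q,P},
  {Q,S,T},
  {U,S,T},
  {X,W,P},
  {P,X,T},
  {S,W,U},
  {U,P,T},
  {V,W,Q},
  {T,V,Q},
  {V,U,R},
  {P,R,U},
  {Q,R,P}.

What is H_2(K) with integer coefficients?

Fix the vertex order P < Q < R < S < T < U < V < W < X and write every simplex with vertices in increasing order. Then dim K = 2 and the simplices of K are:

  0-simplices (9): P, Q, R, S, T, U, V, W, X
  1-simplices (27): PQ, PR, PT, PU, PW, PX, QR, QS, QT, QV, QW, RS, RU, RV, RX, ST, SU, SW, SX, TU, TV, TX, UV, UW, VW, VX, WX
  2-simplices (18): PQR, PQW, PRU, PTU, PTX, PWX, QRS, QST, QTV, QVW, RSX, RUV, RVX, STU, SUW, SWX, TVX, UVW

so the chain groups are C_0 ≅ Z^9, C_1 ≅ Z^27, C_2 ≅ Z^18.

The boundary map ∂_1: C_1 → C_0 is given by ∂[p,q] = [q] − [p]. For instance
  ∂QR = R − Q.
As a 9×27 matrix over Z this has rank 8, with invariant factors (1,1,1,1,1,1,1,1).

∂_2: C_2 → C_1 maps a triangle to the signed sum of its edges. For instance
  ∂PTU = TU − PU + PT,
  ∂PQW = QW − PW + PQ.
As a 27×18 matrix over Z this has rank 17, with invariant factors (1,1,1,1,1,1,1,1,1,1,1,1,1,1,1,1,1).

Computing H_k = (kernel of ∂_k) / (image of ∂_{k+1}):

  H_2: rank ker ∂_2 − rank ∂_3 = (18 − 17) − 0 = 1, and there is no ∂_3, so H_2 ≅ Z.

(K is a triangulation of the torus T^2.)

H_2 = Z.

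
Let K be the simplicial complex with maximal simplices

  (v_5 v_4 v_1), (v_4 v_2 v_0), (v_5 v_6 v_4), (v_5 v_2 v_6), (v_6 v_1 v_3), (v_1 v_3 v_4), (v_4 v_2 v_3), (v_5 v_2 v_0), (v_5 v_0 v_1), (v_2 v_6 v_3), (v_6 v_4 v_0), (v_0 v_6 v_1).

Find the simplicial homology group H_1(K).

H_1 ≅ Z/2.

Order the vertices as v_0 < v_1 < v_2 < v_3 < v_4 < v_5 < v_6. Listing each simplex with vertices in this order, K has dimension 2 with simplices:

  0-simplices (7): [v_0], [v_1], [v_2], [v_3], [v_4], [v_5], [v_6]
  1-simplices (18): (18 of them)
  2-simplices (12): (12 of them)

Hence C_0 ≅ Z^7, C_1 ≅ Z^18, C_2 ≅ Z^12.

Boundary ∂_1: C_1 → C_0 maps an edge to its endpoints' difference, ∂[p,q] = q − p. For instance
  ∂[v_0,v_1] = [v_1] − [v_0].
This gives a 7×18 integer matrix of rank 6; reducing to Smith normal form yields diagonal entries (1,1,1,1,1,1).

The boundary map ∂_2: C_2 → C_1 acts by ∂[p,q,r] = [q,r] − [p,r] + [p,q]. For instance
  ∂[v_1,v_4,v_5] = [v_4,v_5] − [v_1,v_5] + [v_1,v_4],
  ∂[v_1,v_3,v_6] = [v_3,v_6] − [v_1,v_6] + [v_1,v_3].
The resulting 18×12 matrix has rank 12, and its Smith normal form has invariant factors (1,1,1,1,1,1,1,1,1,1,1,2).

Computing H_k = (kernel of ∂_k) / (image of ∂_{k+1}):

  H_1: rank ker ∂_1 − rank ∂_2 = (18 − 6) − 12 = 0, and ∂_2 has invariant factor 2 > 1, so H_1 = Z/2.

(K is a triangulation of the real projective plane RP^2.)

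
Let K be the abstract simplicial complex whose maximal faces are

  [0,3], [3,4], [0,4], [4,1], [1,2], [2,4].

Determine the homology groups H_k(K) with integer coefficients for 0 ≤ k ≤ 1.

Order the vertices as 0 < 1 < 2 < 3 < 4. Listing each simplex with vertices in this order, K has dimension 1 with simplices:

  0-simplices (5): [0], [1], [2], [3], [4]
  1-simplices (6): [0,3], [0,4], [1,2], [1,4], [2,4], [3,4]

so the chain groups are C_0 ≅ Z^5, C_1 ≅ Z^6.

Boundary ∂_1: C_1 → C_0 sends each edge [p,q] (with p < q) to q − p. For instance
  ∂[3,4] = [4] − [3].
The 5×6 boundary matrix has rank 4 and Smith normal form diag(1,1,1,1).

Now H_k = ker ∂_k / im ∂_{k+1}, so:

  H_0: rank C_0 − rank ∂_1 = 5 − 4 = 1, and the invariant factors of ∂_1 are all 1, so H_0 ≅ Z.
  H_1: rank ker ∂_1 − rank ∂_2 = (6 − 4) − 0 = 2, and there is no ∂_2, so H_1 ≅ Z^2.

H_0 ≅ Z,  H_1 ≅ Z^2.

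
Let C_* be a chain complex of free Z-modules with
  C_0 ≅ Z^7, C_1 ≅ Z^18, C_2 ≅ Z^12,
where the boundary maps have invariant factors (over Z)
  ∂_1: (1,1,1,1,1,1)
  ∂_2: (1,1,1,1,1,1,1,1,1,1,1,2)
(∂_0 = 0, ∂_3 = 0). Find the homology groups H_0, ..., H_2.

H_0 ≅ Z,  H_1 ≅ Z/2,  H_2 = 0.

H_0: b_0 = 7 − 0 − 6 = 1; torsion from ∂_1 factors > 1: none. So H_0 ≅ Z.
H_1: b_1 = 18 − 6 − 12 = 0; torsion from ∂_2 factors > 1: [2]. So H_1 ≅ Z/2.
H_2: b_2 = 12 − 12 − 0 = 0; torsion from ∂_3 factors > 1: none. So H_2 ≅ 0.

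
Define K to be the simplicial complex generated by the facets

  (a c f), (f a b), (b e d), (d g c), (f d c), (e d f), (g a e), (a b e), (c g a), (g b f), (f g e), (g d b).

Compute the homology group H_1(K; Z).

Take the total order a < b < c < d < e < f < g on the vertex set. Then K (dimension 2) consists of the simplices:

  0-simplices (7): a, b, c, d, e, f, g
  1-simplices (18): ab, ac, ae, af, ag, bd, be, bf, bg, cd, cf, cg, de, df, dg, ef, eg, fg
  2-simplices (12): abe, abf, acf, acg, aeg, bde, bdg, bfg, cdf, cdg, def, efg

so the chain groups are C_0 ≅ Z^7, C_1 ≅ Z^18, C_2 ≅ Z^12.

The boundary map ∂_1: C_1 → C_0 sends each edge [p,q] (with p < q) to q − p. For instance
  ∂df = f − d.
The 7×18 boundary matrix has rank 6 and Smith normal form diag(1,1,1,1,1,1).

The boundary map ∂_2: C_2 → C_1 acts by ∂[p,q,r] = [q,r] − [p,r] + [p,q]. For instance
  ∂cdg = dg − cg + cd,
  ∂abf = bf − af + ab.
The 18×12 boundary matrix has rank 12 and Smith normal form diag(1,1,1,1,1,1,1,1,1,1,1,2).

Now H_k = ker ∂_k / im ∂_{k+1}, so:

  H_1: rank ker ∂_1 − rank ∂_2 = (18 − 6) − 12 = 0, and ∂_2 has invariant factor 2 > 1, so H_1 = Z/2.

H_1 = Z/2.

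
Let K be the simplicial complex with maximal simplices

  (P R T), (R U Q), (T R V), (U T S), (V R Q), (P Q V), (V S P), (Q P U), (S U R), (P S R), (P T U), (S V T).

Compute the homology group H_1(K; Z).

Take the total order P < Q < R < S < T < U < V on the vertex set. Then K (dimension 2) consists of the simplices:

  0-simplices (7): P, Q, R, S, T, U, V
  1-simplices (18): PQ, PR, PS, PT, PU, PV, QR, QU, QV, RS, RT, RU, RV, ST, SU, SV, TU, TV
  2-simplices (12): PQU, PQV, PRS, PRT, PSV, PTU, QRU, QRV, RSU, RTV, STU, STV

giving chain groups C_0 ≅ Z^7, C_1 ≅ Z^18, C_2 ≅ Z^12.

Boundary ∂_1: C_1 → C_0 maps an edge to its endpoints' difference, ∂[p,q] = q − p.
The 7×18 boundary matrix has rank 6 and Smith normal form diag(1,1,1,1,1,1).

The boundary map ∂_2: C_2 → C_1 sends each 2-simplex [p,q,r] to [q,r] − [p,r] + [p,q]. For instance
  ∂STU = TU − SU + ST,
  ∂PTU = TU − PU + PT.
As a 18×12 matrix over Z this has rank 12, with invariant factors (1,1,1,1,1,1,1,1,1,1,1,2).

Now H_k = ker ∂_k / im ∂_{k+1}, so:

  H_1: rank ker ∂_1 − rank ∂_2 = (18 − 6) − 12 = 0, and ∂_2 has invariant factor 2 > 1, so H_1 ≅ Z/2.

(K is a triangulation of the real projective plane RP^2.)

H_1 = Z/2.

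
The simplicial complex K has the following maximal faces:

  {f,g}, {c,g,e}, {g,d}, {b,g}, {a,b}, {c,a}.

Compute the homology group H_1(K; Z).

We work with the vertex ordering a < b < c < d < e < f < g. The simplices of K, each written with vertices in increasing order, are:

  0-simplices (7): a, b, c, d, e, f, g
  1-simplices (8): ab, ac, bg, ce, cg, dg, eg, fg
  2-simplices (1): ceg

giving chain groups C_0 ≅ Z^7, C_1 ≅ Z^8, C_2 ≅ Z^1.

Boundary ∂_1: C_1 → C_0 maps an edge to its endpoints' difference, ∂[p,q] = q − p. For instance
  ∂dg = g − d.
As a 7×8 matrix over Z this has rank 6, with invariant factors (1,1,1,1,1,1).

The boundary map ∂_2: C_2 → C_1 sends each 2-simplex [p,q,r] to [q,r] − [p,r] + [p,q]. For instance
  ∂ceg = eg − cg + ce.
The resulting 8×1 matrix has rank 1, and its Smith normal form has invariant factors (1).

Computing H_k = (kernel of ∂_k) / (image of ∂_{k+1}):

  H_1: rank ker ∂_1 − rank ∂_2 = (8 − 6) − 1 = 1, and the invariant factors of ∂_2 are all 1, so H_1 = Z.

H_1 ≅ Z.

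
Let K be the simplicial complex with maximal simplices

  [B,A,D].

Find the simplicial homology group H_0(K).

Take the total order A < B < D on the vertex set. Then K (dimension 2) consists of the simplices:

  0-simplices (3): A, B, D
  1-simplices (3): AB, AD, BD
  2-simplices (1): ABD

Hence C_0 ≅ Z^3, C_1 ≅ Z^3, C_2 ≅ Z^1.

The boundary map ∂_1: C_1 → C_0 is given by ∂[p,q] = [q] − [p]. For instance
  ∂AD = D − A.
The resulting 3×3 matrix has rank 2, and its Smith normal form has invariant factors (1,1).

The boundary map ∂_2: C_2 → C_1 acts by ∂[p,q,r] = [q,r] − [p,r] + [p,q]. For instance
  ∂ABD = BD − AD + AB.
This gives a 3×1 integer matrix of rank 1; reducing to Smith normal form yields diagonal entries (1).

Reading off H_k = ker ∂_k / im ∂_{k+1}:

  H_0: rank C_0 − rank ∂_1 = 3 − 2 = 1, and the invariant factors of ∂_1 are all 1, so H_0 ≅ Z.

H_0 = Z.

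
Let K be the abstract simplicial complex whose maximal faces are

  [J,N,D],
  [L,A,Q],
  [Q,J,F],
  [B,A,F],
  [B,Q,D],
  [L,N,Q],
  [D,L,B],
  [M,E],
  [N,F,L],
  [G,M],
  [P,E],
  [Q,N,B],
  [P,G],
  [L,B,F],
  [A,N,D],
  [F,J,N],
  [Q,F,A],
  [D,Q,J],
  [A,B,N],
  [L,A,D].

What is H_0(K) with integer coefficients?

H_0 ≅ Z^2.

Order the vertices as A < B < D < E < F < G < J < L < M < N < P < Q. Listing each simplex with vertices in this order, K has dimension 2 with simplices:

  0-simplices (12): A, B, D, E, F, G, J, L, M, N, P, Q
  1-simplices (28): AB, AD, AF, AL, AN, AQ, BD, BF, BL, BN, BQ, DJ, DL, DN, DQ, EM, EP, FJ, FL, FN, FQ, GM, GP, JN, JQ, LN, LQ, NQ
  2-simplices (16): ABF, ABN, ADL, ADN, AFQ, ALQ, BDL, BDQ, BFL, BNQ, DJN, DJQ, FJN, FJQ, FLN, LNQ

giving chain groups C_0 ≅ Z^12, C_1 ≅ Z^28, C_2 ≅ Z^16.

∂_1: C_1 → C_0 sends each edge [p,q] (with p < q) to q − p. For instance
  ∂BD = D − B.
This gives a 12×28 integer matrix of rank 10; reducing to Smith normal form yields diagonal entries (1,1,1,1,1,1,1,1,1,1).

Boundary ∂_2: C_2 → C_1 maps a triangle to the signed sum of its edges. For instance
  ∂BNQ = NQ − BQ + BN,
  ∂FLN = LN − FN + FL.
The resulting 28×16 matrix has rank 15, and its Smith normal form has invariant factors (1,1,1,1,1,1,1,1,1,1,1,1,1,1,1).

Now H_k = ker ∂_k / im ∂_{k+1}, so:

  H_0: rank C_0 − rank ∂_1 = 12 − 10 = 2, and the invariant factors of ∂_1 are all 1, so H_0 = Z^2.

(K is a triangulation of the disjoint union of the torus T^2 and the circle S^1.)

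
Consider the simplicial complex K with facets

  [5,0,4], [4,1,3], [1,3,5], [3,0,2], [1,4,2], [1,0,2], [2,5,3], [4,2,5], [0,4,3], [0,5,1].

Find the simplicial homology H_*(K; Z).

Take the total order 0 < 1 < 2 < 3 < 4 < 5 on the vertex set. Then K (dimension 2) consists of the simplices:

  0-simplices (6): [0], [1], [2], [3], [4], [5]
  1-simplices (15): [0,1], [0,2], [0,3], [0,4], [0,5], [1,2], [1,3], [1,4], [1,5], [2,3], [2,4], [2,5], [3,4], [3,5], [4,5]
  2-simplices (10): [0,1,2], [0,1,5], [0,2,3], [0,3,4], [0,4,5], [1,2,4], [1,3,4], [1,3,5], [2,3,5], [2,4,5]

Hence C_0 ≅ Z^6, C_1 ≅ Z^15, C_2 ≅ Z^10.

The boundary map ∂_1: C_1 → C_0 sends each edge [p,q] (with p < q) to q − p.
As a 6×15 matrix over Z this has rank 5, with invariant factors (1,1,1,1,1).

Boundary ∂_2: C_2 → C_1 maps a triangle to the signed sum of its edges. For instance
  ∂[1,3,5] = [3,5] − [1,5] + [1,3],
  ∂[0,3,4] = [3,4] − [0,4] + [0,3].
This gives a 15×10 integer matrix of rank 10; reducing to Smith normal form yields diagonal entries (1,1,1,1,1,1,1,1,1,2).

Reading off H_k = ker ∂_k / im ∂_{k+1}:

  H_0: rank C_0 − rank ∂_1 = 6 − 5 = 1, and the invariant factors of ∂_1 are all 1, so H_0 ≅ Z.
  H_1: rank ker ∂_1 − rank ∂_2 = (15 − 5) − 10 = 0, and ∂_2 has invariant factor 2 > 1, so H_1 ≅ Z/2.
  H_2: rank ker ∂_2 − rank ∂_3 = (10 − 10) − 0 = 0, and there is no ∂_3, so H_2 ≅ 0.

As a check, the Euler characteristic is 6 − 15 + 10 = 1, which agrees with 1 − 0 + 0 = 1.

H_0 = Z,  H_1 = Z/2,  H_2 = 0.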